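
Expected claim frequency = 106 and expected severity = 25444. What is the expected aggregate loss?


E[S] = E[N] * E[X]
= 106 * 25444
= 2.6971e+06


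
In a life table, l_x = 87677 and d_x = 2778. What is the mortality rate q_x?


q_x = d_x / l_x
= 2778 / 87677
= 0.0317


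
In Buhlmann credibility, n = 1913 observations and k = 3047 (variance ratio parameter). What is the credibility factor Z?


Z = n / (n + k)
= 1913 / (1913 + 3047)
= 1913 / 4960
= 0.3857


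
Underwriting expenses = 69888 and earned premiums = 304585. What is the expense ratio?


Expense ratio = expenses / premiums
= 69888 / 304585
= 0.2295


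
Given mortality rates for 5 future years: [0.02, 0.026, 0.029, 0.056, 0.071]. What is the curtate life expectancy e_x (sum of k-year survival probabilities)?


e_x = sum_{k=1}^{n} k_p_x
k_p_x values:
  1_p_x = 0.98
  2_p_x = 0.95452
  3_p_x = 0.926839
  4_p_x = 0.874936
  5_p_x = 0.812815
e_x = 4.5491


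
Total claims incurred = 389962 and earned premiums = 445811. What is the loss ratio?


Loss ratio = claims / premiums
= 389962 / 445811
= 0.8747


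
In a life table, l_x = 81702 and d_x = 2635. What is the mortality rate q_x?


q_x = d_x / l_x
= 2635 / 81702
= 0.0323


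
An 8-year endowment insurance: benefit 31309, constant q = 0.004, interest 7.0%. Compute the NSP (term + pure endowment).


Term component = 738.4803
Pure endowment = 8_p_x * v^8 * benefit = 0.968444 * 0.582009 * 31309 = 17647.1136
NSP = 18385.594


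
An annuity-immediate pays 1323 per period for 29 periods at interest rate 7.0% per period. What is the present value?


PV = PMT * (1 - (1+i)^(-n)) / i
= 1323 * (1 - (1+0.07)^(-29)) / 0.07
= 1323 * (1 - 0.140563) / 0.07
= 1323 * 12.277674
= 16243.3628


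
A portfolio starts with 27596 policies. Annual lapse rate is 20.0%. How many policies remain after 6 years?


remaining = initial * (1 - lapse)^years
= 27596 * (1 - 0.2)^6
= 27596 * 0.262144
= 7234.1258


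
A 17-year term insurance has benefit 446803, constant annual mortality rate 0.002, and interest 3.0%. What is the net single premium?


NSP = benefit * sum_{k=0}^{n-1} k_p_x * q * v^(k+1)
With constant q=0.002, v=0.970874
Sum = 0.025952
NSP = 446803 * 0.025952
= 11595.3268


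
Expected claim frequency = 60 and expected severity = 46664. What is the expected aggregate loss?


E[S] = E[N] * E[X]
= 60 * 46664
= 2.7998e+06


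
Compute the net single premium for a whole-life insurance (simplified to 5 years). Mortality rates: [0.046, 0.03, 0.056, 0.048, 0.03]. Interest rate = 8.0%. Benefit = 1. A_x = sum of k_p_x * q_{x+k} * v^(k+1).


v = 0.925926
Year 0: k_p_x=1.0, q=0.046, term=0.042593
Year 1: k_p_x=0.954, q=0.03, term=0.024537
Year 2: k_p_x=0.92538, q=0.056, term=0.041137
Year 3: k_p_x=0.873559, q=0.048, term=0.03082
Year 4: k_p_x=0.831628, q=0.03, term=0.01698
A_x = 0.1561


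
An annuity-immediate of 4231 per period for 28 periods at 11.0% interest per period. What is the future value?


FV = PMT * ((1+i)^n - 1) / i
= 4231 * ((1.11)^28 - 1) / 0.11
= 4231 * (18.579901 - 1) / 0.11
= 676186.9365


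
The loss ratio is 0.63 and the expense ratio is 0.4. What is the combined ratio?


Combined ratio = loss ratio + expense ratio
= 0.63 + 0.4
= 1.03


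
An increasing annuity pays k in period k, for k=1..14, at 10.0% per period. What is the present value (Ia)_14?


(Ia)_n = sum_{k=1}^{n} k * v^k, v = 1/(1+i)
v = 0.909091
Sum computed term by term:
(Ia)_14 = 44.1672


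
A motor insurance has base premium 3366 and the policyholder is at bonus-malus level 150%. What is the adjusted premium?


adjusted = base * BM_level / 100
= 3366 * 150 / 100
= 3366 * 1.5
= 5049.0


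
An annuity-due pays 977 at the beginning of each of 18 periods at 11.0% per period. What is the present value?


PV_due = PMT * (1-(1+i)^(-n))/i * (1+i)
PV_immediate = 7524.4794
PV_due = 7524.4794 * 1.11
= 8352.1721


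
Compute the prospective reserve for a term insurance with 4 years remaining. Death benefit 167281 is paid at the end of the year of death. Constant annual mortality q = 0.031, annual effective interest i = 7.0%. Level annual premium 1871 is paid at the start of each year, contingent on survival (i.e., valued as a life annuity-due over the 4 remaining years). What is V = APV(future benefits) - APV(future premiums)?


v = 1/(1+i) = 0.934579
APV(future benefits) per unit = sum_{k=0}^{3} k_p_x * q * v^(k+1) = 0.100488
APV(future benefits) = 167281 * 0.100488 = 16809.6694
Life annuity-due factor ä_{x:4} = sum_{k=0}^{3} k_p_x * v^k = 3.468444
APV(future premiums) = 1871 * 3.468444 = 6489.458
V = 16809.6694 - 6489.458
= 10320.2114


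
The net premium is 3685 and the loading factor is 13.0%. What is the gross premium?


Gross = net * (1 + loading)
= 3685 * (1 + 0.13)
= 3685 * 1.13
= 4164.05


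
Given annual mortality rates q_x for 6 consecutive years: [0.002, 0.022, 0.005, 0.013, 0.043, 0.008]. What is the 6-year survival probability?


p_k = 1 - q_k for each year
Survival = product of (1 - q_k)
= 0.998 * 0.978 * 0.995 * 0.987 * 0.957 * 0.992
= 0.91


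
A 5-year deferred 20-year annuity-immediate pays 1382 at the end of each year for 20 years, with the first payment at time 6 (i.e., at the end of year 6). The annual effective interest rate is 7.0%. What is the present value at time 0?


PV at time 5 of the 20-year annuity-immediate:
a_n = 1382 * (1-(1+0.07)^(-20))/0.07 = 14640.9277
Discount back 5 years to time 0:
PV = 14640.9277 * (1+0.07)^(-5)
= 14640.9277 * 0.712986
= 10438.7791


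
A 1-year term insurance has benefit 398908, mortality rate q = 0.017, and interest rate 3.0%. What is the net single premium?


NSP = benefit * q * v
v = 1/(1+i) = 0.970874
NSP = 398908 * 0.017 * 0.970874
= 6583.9184


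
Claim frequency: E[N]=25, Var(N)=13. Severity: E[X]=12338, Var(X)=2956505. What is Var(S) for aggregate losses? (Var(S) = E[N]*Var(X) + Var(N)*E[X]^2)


Var(S) = E[N]*Var(X) + Var(N)*E[X]^2
= 25*2956505 + 13*12338^2
= 73912625 + 1978941172
= 2.0529e+09


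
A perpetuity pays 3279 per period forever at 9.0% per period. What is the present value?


PV = PMT / i
= 3279 / 0.09
= 36433.3333


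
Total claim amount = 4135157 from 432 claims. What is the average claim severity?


severity = total / number
= 4135157 / 432
= 9572.1227


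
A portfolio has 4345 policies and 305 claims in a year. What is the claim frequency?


frequency = claims / policies
= 305 / 4345
= 0.0702


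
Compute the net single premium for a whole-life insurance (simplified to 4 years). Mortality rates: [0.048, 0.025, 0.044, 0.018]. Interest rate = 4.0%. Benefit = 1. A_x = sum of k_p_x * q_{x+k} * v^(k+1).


v = 0.961538
Year 0: k_p_x=1.0, q=0.048, term=0.046154
Year 1: k_p_x=0.952, q=0.025, term=0.022004
Year 2: k_p_x=0.9282, q=0.044, term=0.036307
Year 3: k_p_x=0.887359, q=0.018, term=0.013653
A_x = 0.1181


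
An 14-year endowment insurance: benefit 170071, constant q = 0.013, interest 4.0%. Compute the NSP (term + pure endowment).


Term component = 21658.29
Pure endowment = 14_p_x * v^14 * benefit = 0.832607 * 0.577475 * 170071 = 81771.8178
NSP = 103430.1078


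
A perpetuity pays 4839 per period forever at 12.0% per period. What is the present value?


PV = PMT / i
= 4839 / 0.12
= 40325.0


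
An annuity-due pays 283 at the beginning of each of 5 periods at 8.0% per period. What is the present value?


PV_due = PMT * (1-(1+i)^(-n))/i * (1+i)
PV_immediate = 1129.9369
PV_due = 1129.9369 * 1.08
= 1220.3319


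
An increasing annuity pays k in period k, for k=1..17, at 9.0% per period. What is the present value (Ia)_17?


(Ia)_n = sum_{k=1}^{n} k * v^k, v = 1/(1+i)
v = 0.917431
Sum computed term by term:
(Ia)_17 = 59.8257


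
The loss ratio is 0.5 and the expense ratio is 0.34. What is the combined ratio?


Combined ratio = loss ratio + expense ratio
= 0.5 + 0.34
= 0.84


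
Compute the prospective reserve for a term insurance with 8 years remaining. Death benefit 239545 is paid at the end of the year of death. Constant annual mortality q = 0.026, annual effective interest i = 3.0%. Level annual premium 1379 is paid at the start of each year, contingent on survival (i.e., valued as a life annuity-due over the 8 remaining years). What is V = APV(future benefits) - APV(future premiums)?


v = 1/(1+i) = 0.970874
APV(future benefits) per unit = sum_{k=0}^{7} k_p_x * q * v^(k+1) = 0.167421
APV(future benefits) = 239545 * 0.167421 = 40104.7654
Life annuity-due factor ä_{x:8} = sum_{k=0}^{7} k_p_x * v^k = 6.632431
APV(future premiums) = 1379 * 6.632431 = 9146.1225
V = 40104.7654 - 9146.1225
= 30958.643


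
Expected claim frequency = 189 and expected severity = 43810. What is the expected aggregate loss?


E[S] = E[N] * E[X]
= 189 * 43810
= 8.2801e+06


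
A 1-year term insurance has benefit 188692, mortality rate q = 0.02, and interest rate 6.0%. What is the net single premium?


NSP = benefit * q * v
v = 1/(1+i) = 0.943396
NSP = 188692 * 0.02 * 0.943396
= 3560.2264


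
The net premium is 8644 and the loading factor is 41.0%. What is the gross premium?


Gross = net * (1 + loading)
= 8644 * (1 + 0.41)
= 8644 * 1.41
= 12188.04


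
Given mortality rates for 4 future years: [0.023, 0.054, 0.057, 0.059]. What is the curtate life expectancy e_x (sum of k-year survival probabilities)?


e_x = sum_{k=1}^{n} k_p_x
k_p_x values:
  1_p_x = 0.977
  2_p_x = 0.924242
  3_p_x = 0.87156
  4_p_x = 0.820138
e_x = 3.5929


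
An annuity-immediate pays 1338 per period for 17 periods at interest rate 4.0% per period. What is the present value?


PV = PMT * (1 - (1+i)^(-n)) / i
= 1338 * (1 - (1+0.04)^(-17)) / 0.04
= 1338 * (1 - 0.513373) / 0.04
= 1338 * 12.165669
= 16277.6649


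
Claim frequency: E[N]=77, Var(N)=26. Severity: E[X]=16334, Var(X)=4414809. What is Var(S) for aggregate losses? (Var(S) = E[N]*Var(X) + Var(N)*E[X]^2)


Var(S) = E[N]*Var(X) + Var(N)*E[X]^2
= 77*4414809 + 26*16334^2
= 339940293 + 6936788456
= 7.2767e+09


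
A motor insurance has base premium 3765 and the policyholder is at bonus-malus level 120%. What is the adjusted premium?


adjusted = base * BM_level / 100
= 3765 * 120 / 100
= 3765 * 1.2
= 4518.0


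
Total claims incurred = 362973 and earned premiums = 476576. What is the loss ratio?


Loss ratio = claims / premiums
= 362973 / 476576
= 0.7616


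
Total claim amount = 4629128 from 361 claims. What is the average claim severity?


severity = total / number
= 4629128 / 361
= 12823.0693


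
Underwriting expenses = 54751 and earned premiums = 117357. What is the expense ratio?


Expense ratio = expenses / premiums
= 54751 / 117357
= 0.4665


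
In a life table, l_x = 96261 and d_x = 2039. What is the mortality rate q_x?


q_x = d_x / l_x
= 2039 / 96261
= 0.0212


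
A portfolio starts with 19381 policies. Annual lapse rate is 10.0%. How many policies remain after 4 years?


remaining = initial * (1 - lapse)^years
= 19381 * (1 - 0.1)^4
= 19381 * 0.6561
= 12715.8741


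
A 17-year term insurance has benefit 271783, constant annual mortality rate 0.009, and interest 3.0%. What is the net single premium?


NSP = benefit * sum_{k=0}^{n-1} k_p_x * q * v^(k+1)
With constant q=0.009, v=0.970874
Sum = 0.111041
NSP = 271783 * 0.111041
= 30179.0079


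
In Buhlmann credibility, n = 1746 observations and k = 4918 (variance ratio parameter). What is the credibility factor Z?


Z = n / (n + k)
= 1746 / (1746 + 4918)
= 1746 / 6664
= 0.262


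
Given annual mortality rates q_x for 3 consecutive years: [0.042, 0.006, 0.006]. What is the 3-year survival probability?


p_k = 1 - q_k for each year
Survival = product of (1 - q_k)
= 0.958 * 0.994 * 0.994
= 0.9465


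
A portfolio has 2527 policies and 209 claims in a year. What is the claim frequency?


frequency = claims / policies
= 209 / 2527
= 0.0827


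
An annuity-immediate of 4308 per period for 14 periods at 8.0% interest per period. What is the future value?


FV = PMT * ((1+i)^n - 1) / i
= 4308 * ((1.08)^14 - 1) / 0.08
= 4308 * (2.937194 - 1) / 0.08
= 104317.8767


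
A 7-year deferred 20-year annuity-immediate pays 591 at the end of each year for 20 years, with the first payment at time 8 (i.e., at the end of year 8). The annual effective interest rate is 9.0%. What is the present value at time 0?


PV at time 7 of the 20-year annuity-immediate:
a_n = 591 * (1-(1+0.09)^(-20))/0.09 = 5394.9705
Discount back 7 years to time 0:
PV = 5394.9705 * (1+0.09)^(-7)
= 5394.9705 * 0.547034
= 2951.2336


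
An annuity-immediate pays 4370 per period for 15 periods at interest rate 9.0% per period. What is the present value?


PV = PMT * (1 - (1+i)^(-n)) / i
= 4370 * (1 - (1+0.09)^(-15)) / 0.09
= 4370 * (1 - 0.274538) / 0.09
= 4370 * 8.060688
= 35225.2084


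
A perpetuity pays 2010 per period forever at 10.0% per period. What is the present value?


PV = PMT / i
= 2010 / 0.1
= 20100.0


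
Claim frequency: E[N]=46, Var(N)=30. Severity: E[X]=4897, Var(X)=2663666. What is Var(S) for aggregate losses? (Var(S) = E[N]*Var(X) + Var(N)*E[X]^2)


Var(S) = E[N]*Var(X) + Var(N)*E[X]^2
= 46*2663666 + 30*4897^2
= 122528636 + 719418270
= 8.4195e+08


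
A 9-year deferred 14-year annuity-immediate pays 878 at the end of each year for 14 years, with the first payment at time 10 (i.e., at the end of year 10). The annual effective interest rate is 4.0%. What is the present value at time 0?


PV at time 9 of the 14-year annuity-immediate:
a_n = 878 * (1-(1+0.04)^(-14))/0.04 = 9274.4219
Discount back 9 years to time 0:
PV = 9274.4219 * (1+0.04)^(-9)
= 9274.4219 * 0.702587
= 6516.0858


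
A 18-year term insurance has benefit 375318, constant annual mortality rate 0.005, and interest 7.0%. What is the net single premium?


NSP = benefit * sum_{k=0}^{n-1} k_p_x * q * v^(k+1)
With constant q=0.005, v=0.934579
Sum = 0.048644
NSP = 375318 * 0.048644
= 18257.0132


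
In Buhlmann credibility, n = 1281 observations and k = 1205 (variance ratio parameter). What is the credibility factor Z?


Z = n / (n + k)
= 1281 / (1281 + 1205)
= 1281 / 2486
= 0.5153


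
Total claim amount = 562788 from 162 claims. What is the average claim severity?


severity = total / number
= 562788 / 162
= 3474.0


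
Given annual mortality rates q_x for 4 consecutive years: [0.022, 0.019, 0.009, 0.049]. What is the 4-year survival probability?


p_k = 1 - q_k for each year
Survival = product of (1 - q_k)
= 0.978 * 0.981 * 0.991 * 0.951
= 0.9042


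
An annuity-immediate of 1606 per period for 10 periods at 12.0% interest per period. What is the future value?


FV = PMT * ((1+i)^n - 1) / i
= 1606 * ((1.12)^10 - 1) / 0.12
= 1606 * (3.105848 - 1) / 0.12
= 28183.2685


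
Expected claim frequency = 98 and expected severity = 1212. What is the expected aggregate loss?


E[S] = E[N] * E[X]
= 98 * 1212
= 118776


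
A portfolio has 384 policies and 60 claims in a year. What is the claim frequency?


frequency = claims / policies
= 60 / 384
= 0.1562


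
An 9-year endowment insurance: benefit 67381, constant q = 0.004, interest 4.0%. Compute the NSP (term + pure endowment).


Term component = 1974.2967
Pure endowment = 9_p_x * v^9 * benefit = 0.964571 * 0.702587 * 67381 = 45663.7364
NSP = 47638.0331


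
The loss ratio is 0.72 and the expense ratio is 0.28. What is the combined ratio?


Combined ratio = loss ratio + expense ratio
= 0.72 + 0.28
= 1.0


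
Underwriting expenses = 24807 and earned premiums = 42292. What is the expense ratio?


Expense ratio = expenses / premiums
= 24807 / 42292
= 0.5866


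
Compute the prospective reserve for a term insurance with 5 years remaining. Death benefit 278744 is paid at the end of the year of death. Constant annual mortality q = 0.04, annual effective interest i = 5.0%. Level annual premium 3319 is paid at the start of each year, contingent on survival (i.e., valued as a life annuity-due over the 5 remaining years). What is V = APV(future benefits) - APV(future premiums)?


v = 1/(1+i) = 0.952381
APV(future benefits) per unit = sum_{k=0}^{4} k_p_x * q * v^(k+1) = 0.160504
APV(future benefits) = 278744 * 0.160504 = 44739.5463
Life annuity-due factor ä_{x:5} = sum_{k=0}^{4} k_p_x * v^k = 4.213232
APV(future premiums) = 3319 * 4.213232 = 13983.7164
V = 44739.5463 - 13983.7164
= 30755.8299


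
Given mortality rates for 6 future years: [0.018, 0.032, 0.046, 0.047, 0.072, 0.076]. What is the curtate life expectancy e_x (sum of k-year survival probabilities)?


e_x = sum_{k=1}^{n} k_p_x
k_p_x values:
  1_p_x = 0.982
  2_p_x = 0.950576
  3_p_x = 0.90685
  4_p_x = 0.864228
  5_p_x = 0.802003
  6_p_x = 0.741051
e_x = 5.2467


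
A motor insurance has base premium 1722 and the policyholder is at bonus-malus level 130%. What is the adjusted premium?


adjusted = base * BM_level / 100
= 1722 * 130 / 100
= 1722 * 1.3
= 2238.6


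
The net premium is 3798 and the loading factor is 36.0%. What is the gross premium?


Gross = net * (1 + loading)
= 3798 * (1 + 0.36)
= 3798 * 1.36
= 5165.28


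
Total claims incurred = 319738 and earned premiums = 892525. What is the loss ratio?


Loss ratio = claims / premiums
= 319738 / 892525
= 0.3582


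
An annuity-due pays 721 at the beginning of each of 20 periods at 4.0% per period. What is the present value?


PV_due = PMT * (1-(1+i)^(-n))/i * (1+i)
PV_immediate = 9798.6253
PV_due = 9798.6253 * 1.04
= 10190.5703


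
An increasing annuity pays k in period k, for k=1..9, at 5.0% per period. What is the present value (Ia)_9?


(Ia)_n = sum_{k=1}^{n} k * v^k, v = 1/(1+i)
v = 0.952381
Sum computed term by term:
(Ia)_9 = 33.2347


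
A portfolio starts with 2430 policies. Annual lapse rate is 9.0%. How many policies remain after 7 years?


remaining = initial * (1 - lapse)^years
= 2430 * (1 - 0.09)^7
= 2430 * 0.516761
= 1255.7293


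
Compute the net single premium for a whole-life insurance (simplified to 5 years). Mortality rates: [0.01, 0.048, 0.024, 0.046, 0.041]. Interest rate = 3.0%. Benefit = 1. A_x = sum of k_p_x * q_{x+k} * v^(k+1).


v = 0.970874
Year 0: k_p_x=1.0, q=0.01, term=0.009709
Year 1: k_p_x=0.99, q=0.048, term=0.044792
Year 2: k_p_x=0.94248, q=0.024, term=0.0207
Year 3: k_p_x=0.91986, q=0.046, term=0.037595
Year 4: k_p_x=0.877547, q=0.041, term=0.031036
A_x = 0.1438


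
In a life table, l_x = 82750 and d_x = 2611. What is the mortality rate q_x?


q_x = d_x / l_x
= 2611 / 82750
= 0.0316


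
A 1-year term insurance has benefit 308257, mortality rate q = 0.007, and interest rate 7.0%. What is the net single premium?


NSP = benefit * q * v
v = 1/(1+i) = 0.934579
NSP = 308257 * 0.007 * 0.934579
= 2016.6346


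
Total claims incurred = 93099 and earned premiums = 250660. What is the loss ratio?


Loss ratio = claims / premiums
= 93099 / 250660
= 0.3714


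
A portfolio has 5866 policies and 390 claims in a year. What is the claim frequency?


frequency = claims / policies
= 390 / 5866
= 0.0665


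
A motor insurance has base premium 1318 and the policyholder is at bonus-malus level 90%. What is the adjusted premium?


adjusted = base * BM_level / 100
= 1318 * 90 / 100
= 1318 * 0.9
= 1186.2


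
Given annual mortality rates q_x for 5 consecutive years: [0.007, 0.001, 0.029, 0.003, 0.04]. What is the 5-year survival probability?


p_k = 1 - q_k for each year
Survival = product of (1 - q_k)
= 0.993 * 0.999 * 0.971 * 0.997 * 0.96
= 0.9219


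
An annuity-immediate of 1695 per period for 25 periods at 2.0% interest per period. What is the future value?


FV = PMT * ((1+i)^n - 1) / i
= 1695 * ((1.02)^25 - 1) / 0.02
= 1695 * (1.640606 - 1) / 0.02
= 54291.358


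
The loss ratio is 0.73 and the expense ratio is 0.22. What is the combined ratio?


Combined ratio = loss ratio + expense ratio
= 0.73 + 0.22
= 0.95


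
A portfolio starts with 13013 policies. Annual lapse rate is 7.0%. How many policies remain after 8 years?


remaining = initial * (1 - lapse)^years
= 13013 * (1 - 0.07)^8
= 13013 * 0.559582
= 7281.8381


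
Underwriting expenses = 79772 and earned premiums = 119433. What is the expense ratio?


Expense ratio = expenses / premiums
= 79772 / 119433
= 0.6679


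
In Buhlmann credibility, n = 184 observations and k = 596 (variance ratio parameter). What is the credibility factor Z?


Z = n / (n + k)
= 184 / (184 + 596)
= 184 / 780
= 0.2359


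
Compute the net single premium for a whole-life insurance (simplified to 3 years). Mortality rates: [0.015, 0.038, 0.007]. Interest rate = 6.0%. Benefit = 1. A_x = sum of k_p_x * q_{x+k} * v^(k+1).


v = 0.943396
Year 0: k_p_x=1.0, q=0.015, term=0.014151
Year 1: k_p_x=0.985, q=0.038, term=0.033313
Year 2: k_p_x=0.94757, q=0.007, term=0.005569
A_x = 0.053


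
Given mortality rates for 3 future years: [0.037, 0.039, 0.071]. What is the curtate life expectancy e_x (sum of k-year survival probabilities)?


e_x = sum_{k=1}^{n} k_p_x
k_p_x values:
  1_p_x = 0.963
  2_p_x = 0.925443
  3_p_x = 0.859737
e_x = 2.7482


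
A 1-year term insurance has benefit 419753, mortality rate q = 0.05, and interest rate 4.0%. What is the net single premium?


NSP = benefit * q * v
v = 1/(1+i) = 0.961538
NSP = 419753 * 0.05 * 0.961538
= 20180.4327


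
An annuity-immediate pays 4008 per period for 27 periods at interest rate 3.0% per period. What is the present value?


PV = PMT * (1 - (1+i)^(-n)) / i
= 4008 * (1 - (1+0.03)^(-27)) / 0.03
= 4008 * (1 - 0.450189) / 0.03
= 4008 * 18.327031
= 73454.7421


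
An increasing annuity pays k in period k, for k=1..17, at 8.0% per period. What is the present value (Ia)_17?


(Ia)_n = sum_{k=1}^{n} k * v^k, v = 1/(1+i)
v = 0.925926
Sum computed term by term:
(Ia)_17 = 65.71


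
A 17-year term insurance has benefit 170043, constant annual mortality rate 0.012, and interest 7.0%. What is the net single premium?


NSP = benefit * sum_{k=0}^{n-1} k_p_x * q * v^(k+1)
With constant q=0.012, v=0.934579
Sum = 0.108609
NSP = 170043 * 0.108609
= 18468.2582


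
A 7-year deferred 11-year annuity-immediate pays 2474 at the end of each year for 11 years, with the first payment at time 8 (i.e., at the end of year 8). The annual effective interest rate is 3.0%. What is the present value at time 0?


PV at time 7 of the 11-year annuity-immediate:
a_n = 2474 * (1-(1+0.03)^(-11))/0.03 = 22890.9921
Discount back 7 years to time 0:
PV = 22890.9921 * (1+0.03)^(-7)
= 22890.9921 * 0.813092
= 18612.4713


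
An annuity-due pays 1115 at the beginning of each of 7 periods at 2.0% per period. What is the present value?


PV_due = PMT * (1-(1+i)^(-n))/i * (1+i)
PV_immediate = 7216.27
PV_due = 7216.27 * 1.02
= 7360.5954


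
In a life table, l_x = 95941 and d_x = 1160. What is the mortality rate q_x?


q_x = d_x / l_x
= 1160 / 95941
= 0.0121


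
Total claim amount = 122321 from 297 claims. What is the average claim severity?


severity = total / number
= 122321 / 297
= 411.8552


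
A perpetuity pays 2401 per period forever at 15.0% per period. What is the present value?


PV = PMT / i
= 2401 / 0.15
= 16006.6667


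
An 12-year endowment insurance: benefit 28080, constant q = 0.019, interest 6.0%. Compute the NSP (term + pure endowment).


Term component = 4087.2877
Pure endowment = 12_p_x * v^12 * benefit = 0.79438 * 0.496969 * 28080 = 11085.4878
NSP = 15172.7756


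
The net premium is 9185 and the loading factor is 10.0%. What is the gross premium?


Gross = net * (1 + loading)
= 9185 * (1 + 0.1)
= 9185 * 1.1
= 10103.5


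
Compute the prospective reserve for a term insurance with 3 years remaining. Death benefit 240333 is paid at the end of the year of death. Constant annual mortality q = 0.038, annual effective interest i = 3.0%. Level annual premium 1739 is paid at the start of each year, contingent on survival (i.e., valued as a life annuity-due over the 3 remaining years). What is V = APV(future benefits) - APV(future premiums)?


v = 1/(1+i) = 0.970874
APV(future benefits) per unit = sum_{k=0}^{2} k_p_x * q * v^(k+1) = 0.103533
APV(future benefits) = 240333 * 0.103533 = 24882.4949
Life annuity-due factor ä_{x:3} = sum_{k=0}^{2} k_p_x * v^k = 2.8063
APV(future premiums) = 1739 * 2.8063 = 4880.1562
V = 24882.4949 - 4880.1562
= 20002.3387


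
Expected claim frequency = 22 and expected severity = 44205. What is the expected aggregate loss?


E[S] = E[N] * E[X]
= 22 * 44205
= 972510


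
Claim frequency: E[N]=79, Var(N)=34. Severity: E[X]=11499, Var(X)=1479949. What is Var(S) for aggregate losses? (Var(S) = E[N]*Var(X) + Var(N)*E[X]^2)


Var(S) = E[N]*Var(X) + Var(N)*E[X]^2
= 79*1479949 + 34*11499^2
= 116915971 + 4495718034
= 4.6126e+09


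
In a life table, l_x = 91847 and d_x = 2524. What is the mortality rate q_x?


q_x = d_x / l_x
= 2524 / 91847
= 0.0275


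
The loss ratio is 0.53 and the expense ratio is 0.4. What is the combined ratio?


Combined ratio = loss ratio + expense ratio
= 0.53 + 0.4
= 0.93


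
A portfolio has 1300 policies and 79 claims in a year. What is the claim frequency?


frequency = claims / policies
= 79 / 1300
= 0.0608


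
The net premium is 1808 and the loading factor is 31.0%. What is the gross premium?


Gross = net * (1 + loading)
= 1808 * (1 + 0.31)
= 1808 * 1.31
= 2368.48


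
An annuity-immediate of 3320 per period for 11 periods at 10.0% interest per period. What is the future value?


FV = PMT * ((1+i)^n - 1) / i
= 3320 * ((1.1)^11 - 1) / 0.1
= 3320 * (2.853117 - 1) / 0.1
= 61523.4746


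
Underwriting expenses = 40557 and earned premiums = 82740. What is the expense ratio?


Expense ratio = expenses / premiums
= 40557 / 82740
= 0.4902


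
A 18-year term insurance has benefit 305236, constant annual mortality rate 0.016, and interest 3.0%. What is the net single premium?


NSP = benefit * sum_{k=0}^{n-1} k_p_x * q * v^(k+1)
With constant q=0.016, v=0.970874
Sum = 0.194998
NSP = 305236 * 0.194998
= 59520.3342


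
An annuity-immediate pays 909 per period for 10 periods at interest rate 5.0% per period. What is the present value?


PV = PMT * (1 - (1+i)^(-n)) / i
= 909 * (1 - (1+0.05)^(-10)) / 0.05
= 909 * (1 - 0.613913) / 0.05
= 909 * 7.721735
= 7019.0571


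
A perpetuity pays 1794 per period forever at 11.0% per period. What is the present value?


PV = PMT / i
= 1794 / 0.11
= 16309.0909


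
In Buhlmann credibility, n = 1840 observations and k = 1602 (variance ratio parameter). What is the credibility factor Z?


Z = n / (n + k)
= 1840 / (1840 + 1602)
= 1840 / 3442
= 0.5346


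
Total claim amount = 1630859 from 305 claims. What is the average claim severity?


severity = total / number
= 1630859 / 305
= 5347.0787


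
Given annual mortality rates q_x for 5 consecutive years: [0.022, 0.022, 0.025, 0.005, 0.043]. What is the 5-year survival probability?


p_k = 1 - q_k for each year
Survival = product of (1 - q_k)
= 0.978 * 0.978 * 0.975 * 0.995 * 0.957
= 0.888


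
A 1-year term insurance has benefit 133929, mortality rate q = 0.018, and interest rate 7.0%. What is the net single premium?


NSP = benefit * q * v
v = 1/(1+i) = 0.934579
NSP = 133929 * 0.018 * 0.934579
= 2253.0112


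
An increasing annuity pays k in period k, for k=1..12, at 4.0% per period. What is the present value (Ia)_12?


(Ia)_n = sum_{k=1}^{n} k * v^k, v = 1/(1+i)
v = 0.961538
Sum computed term by term:
(Ia)_12 = 56.6328


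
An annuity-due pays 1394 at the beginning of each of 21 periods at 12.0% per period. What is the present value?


PV_due = PMT * (1-(1+i)^(-n))/i * (1+i)
PV_immediate = 10541.4325
PV_due = 10541.4325 * 1.12
= 11806.4044


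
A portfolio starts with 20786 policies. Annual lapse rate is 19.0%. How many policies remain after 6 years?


remaining = initial * (1 - lapse)^years
= 20786 * (1 - 0.19)^6
= 20786 * 0.28243
= 5870.5803


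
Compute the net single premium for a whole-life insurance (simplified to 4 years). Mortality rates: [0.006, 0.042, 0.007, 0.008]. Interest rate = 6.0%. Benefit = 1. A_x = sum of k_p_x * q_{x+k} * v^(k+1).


v = 0.943396
Year 0: k_p_x=1.0, q=0.006, term=0.00566
Year 1: k_p_x=0.994, q=0.042, term=0.037156
Year 2: k_p_x=0.952252, q=0.007, term=0.005597
Year 3: k_p_x=0.945586, q=0.008, term=0.005992
A_x = 0.0544


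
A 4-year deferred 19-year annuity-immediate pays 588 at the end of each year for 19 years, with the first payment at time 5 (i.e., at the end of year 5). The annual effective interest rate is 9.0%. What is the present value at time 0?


PV at time 4 of the 19-year annuity-immediate:
a_n = 588 * (1-(1+0.09)^(-19))/0.09 = 5262.6675
Discount back 4 years to time 0:
PV = 5262.6675 * (1+0.09)^(-4)
= 5262.6675 * 0.708425
= 3728.2063


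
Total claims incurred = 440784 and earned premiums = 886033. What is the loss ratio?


Loss ratio = claims / premiums
= 440784 / 886033
= 0.4975


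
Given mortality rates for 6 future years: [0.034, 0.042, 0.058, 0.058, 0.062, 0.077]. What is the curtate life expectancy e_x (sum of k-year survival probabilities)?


e_x = sum_{k=1}^{n} k_p_x
k_p_x values:
  1_p_x = 0.966
  2_p_x = 0.925428
  3_p_x = 0.871753
  4_p_x = 0.821191
  5_p_x = 0.770278
  6_p_x = 0.710966
e_x = 5.0656


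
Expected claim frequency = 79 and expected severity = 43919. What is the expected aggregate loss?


E[S] = E[N] * E[X]
= 79 * 43919
= 3.4696e+06


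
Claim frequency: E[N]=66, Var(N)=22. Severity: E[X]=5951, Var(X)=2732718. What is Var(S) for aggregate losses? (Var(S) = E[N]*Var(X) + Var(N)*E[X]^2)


Var(S) = E[N]*Var(X) + Var(N)*E[X]^2
= 66*2732718 + 22*5951^2
= 180359388 + 779116822
= 9.5948e+08


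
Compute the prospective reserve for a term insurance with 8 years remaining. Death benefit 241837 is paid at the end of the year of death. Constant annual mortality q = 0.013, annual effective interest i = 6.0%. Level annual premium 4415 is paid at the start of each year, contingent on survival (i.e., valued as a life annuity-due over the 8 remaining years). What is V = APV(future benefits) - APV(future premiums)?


v = 1/(1+i) = 0.943396
APV(future benefits) per unit = sum_{k=0}^{7} k_p_x * q * v^(k+1) = 0.077456
APV(future benefits) = 241837 * 0.077456 = 18731.7404
Life annuity-due factor ä_{x:8} = sum_{k=0}^{7} k_p_x * v^k = 6.315648
APV(future premiums) = 4415 * 6.315648 = 27883.5847
V = 18731.7404 - 27883.5847
= -9151.8442


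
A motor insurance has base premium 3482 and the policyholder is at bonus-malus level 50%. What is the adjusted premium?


adjusted = base * BM_level / 100
= 3482 * 50 / 100
= 3482 * 0.5
= 1741.0


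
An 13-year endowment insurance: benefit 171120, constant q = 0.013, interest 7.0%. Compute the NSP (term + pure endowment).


Term component = 17419.831
Pure endowment = 13_p_x * v^13 * benefit = 0.843574 * 0.414964 * 171120 = 59901.0791
NSP = 77320.9101


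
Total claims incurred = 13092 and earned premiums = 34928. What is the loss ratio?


Loss ratio = claims / premiums
= 13092 / 34928
= 0.3748


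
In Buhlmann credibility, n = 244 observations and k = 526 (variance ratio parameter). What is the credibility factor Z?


Z = n / (n + k)
= 244 / (244 + 526)
= 244 / 770
= 0.3169


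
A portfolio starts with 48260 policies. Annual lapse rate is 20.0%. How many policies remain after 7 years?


remaining = initial * (1 - lapse)^years
= 48260 * (1 - 0.2)^7
= 48260 * 0.209715
= 10120.8556


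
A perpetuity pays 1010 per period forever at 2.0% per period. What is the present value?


PV = PMT / i
= 1010 / 0.02
= 50500.0


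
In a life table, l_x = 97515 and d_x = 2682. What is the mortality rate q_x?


q_x = d_x / l_x
= 2682 / 97515
= 0.0275


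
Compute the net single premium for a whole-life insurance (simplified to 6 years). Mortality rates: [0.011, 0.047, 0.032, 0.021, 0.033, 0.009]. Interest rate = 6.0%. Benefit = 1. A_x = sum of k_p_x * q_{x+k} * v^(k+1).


v = 0.943396
Year 0: k_p_x=1.0, q=0.011, term=0.010377
Year 1: k_p_x=0.989, q=0.047, term=0.04137
Year 2: k_p_x=0.942517, q=0.032, term=0.025323
Year 3: k_p_x=0.912356, q=0.021, term=0.015176
Year 4: k_p_x=0.893197, q=0.033, term=0.022026
Year 5: k_p_x=0.863721, q=0.009, term=0.00548
A_x = 0.1198


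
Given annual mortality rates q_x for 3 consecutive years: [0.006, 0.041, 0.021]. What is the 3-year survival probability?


p_k = 1 - q_k for each year
Survival = product of (1 - q_k)
= 0.994 * 0.959 * 0.979
= 0.9332


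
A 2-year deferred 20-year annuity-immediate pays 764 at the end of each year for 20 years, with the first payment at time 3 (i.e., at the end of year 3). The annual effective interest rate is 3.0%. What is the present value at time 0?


PV at time 2 of the 20-year annuity-immediate:
a_n = 764 * (1-(1+0.03)^(-20))/0.03 = 11366.3908
Discount back 2 years to time 0:
PV = 11366.3908 * (1+0.03)^(-2)
= 11366.3908 * 0.942596
= 10713.9135


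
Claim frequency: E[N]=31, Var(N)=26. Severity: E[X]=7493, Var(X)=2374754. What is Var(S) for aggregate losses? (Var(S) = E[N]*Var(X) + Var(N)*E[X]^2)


Var(S) = E[N]*Var(X) + Var(N)*E[X]^2
= 31*2374754 + 26*7493^2
= 73617374 + 1459771274
= 1.5334e+09


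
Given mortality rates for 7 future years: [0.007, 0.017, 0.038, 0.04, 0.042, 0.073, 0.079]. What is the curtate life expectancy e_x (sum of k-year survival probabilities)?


e_x = sum_{k=1}^{n} k_p_x
k_p_x values:
  1_p_x = 0.993
  2_p_x = 0.976119
  3_p_x = 0.939026
  4_p_x = 0.901465
  5_p_x = 0.863604
  6_p_x = 0.800561
  7_p_x = 0.737316
e_x = 6.2111


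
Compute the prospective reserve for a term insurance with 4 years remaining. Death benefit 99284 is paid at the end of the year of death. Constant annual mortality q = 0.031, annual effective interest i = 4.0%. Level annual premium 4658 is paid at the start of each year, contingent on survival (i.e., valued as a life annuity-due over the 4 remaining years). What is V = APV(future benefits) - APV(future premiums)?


v = 1/(1+i) = 0.961538
APV(future benefits) per unit = sum_{k=0}^{3} k_p_x * q * v^(k+1) = 0.107567
APV(future benefits) = 99284 * 0.107567 = 10679.7111
Life annuity-due factor ä_{x:4} = sum_{k=0}^{3} k_p_x * v^k = 3.608709
APV(future premiums) = 4658 * 3.608709 = 16809.3674
V = 10679.7111 - 16809.3674
= -6129.6563


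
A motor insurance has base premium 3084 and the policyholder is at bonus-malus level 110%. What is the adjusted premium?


adjusted = base * BM_level / 100
= 3084 * 110 / 100
= 3084 * 1.1
= 3392.4


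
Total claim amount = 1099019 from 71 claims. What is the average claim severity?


severity = total / number
= 1099019 / 71
= 15479.1408


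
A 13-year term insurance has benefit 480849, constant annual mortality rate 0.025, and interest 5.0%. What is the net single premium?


NSP = benefit * sum_{k=0}^{n-1} k_p_x * q * v^(k+1)
With constant q=0.025, v=0.952381
Sum = 0.206136
NSP = 480849 * 0.206136
= 99120.3099


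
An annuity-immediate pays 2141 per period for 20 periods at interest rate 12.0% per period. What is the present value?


PV = PMT * (1 - (1+i)^(-n)) / i
= 2141 * (1 - (1+0.12)^(-20)) / 0.12
= 2141 * (1 - 0.103667) / 0.12
= 2141 * 7.469444
= 15992.0788


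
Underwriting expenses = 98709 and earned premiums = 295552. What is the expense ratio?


Expense ratio = expenses / premiums
= 98709 / 295552
= 0.334


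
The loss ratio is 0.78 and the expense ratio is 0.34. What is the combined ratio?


Combined ratio = loss ratio + expense ratio
= 0.78 + 0.34
= 1.12


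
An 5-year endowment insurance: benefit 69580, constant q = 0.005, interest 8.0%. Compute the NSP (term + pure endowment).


Term component = 1376.3009
Pure endowment = 5_p_x * v^5 * benefit = 0.975249 * 0.680583 * 69580 = 46182.8841
NSP = 47559.185


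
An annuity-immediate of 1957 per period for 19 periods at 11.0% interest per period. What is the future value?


FV = PMT * ((1+i)^n - 1) / i
= 1957 * ((1.11)^19 - 1) / 0.11
= 1957 * (7.263344 - 1) / 0.11
= 111430.5788


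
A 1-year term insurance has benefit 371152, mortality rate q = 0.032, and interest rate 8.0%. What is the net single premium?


NSP = benefit * q * v
v = 1/(1+i) = 0.925926
NSP = 371152 * 0.032 * 0.925926
= 10997.0963


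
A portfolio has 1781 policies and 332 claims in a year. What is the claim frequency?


frequency = claims / policies
= 332 / 1781
= 0.1864


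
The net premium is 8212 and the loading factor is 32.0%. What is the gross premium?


Gross = net * (1 + loading)
= 8212 * (1 + 0.32)
= 8212 * 1.32
= 10839.84


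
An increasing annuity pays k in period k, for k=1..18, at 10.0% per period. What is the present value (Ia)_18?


(Ia)_n = sum_{k=1}^{n} k * v^k, v = 1/(1+i)
v = 0.909091
Sum computed term by term:
(Ia)_18 = 57.841


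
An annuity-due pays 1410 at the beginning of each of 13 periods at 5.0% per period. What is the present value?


PV_due = PMT * (1-(1+i)^(-n))/i * (1+i)
PV_immediate = 13244.9379
PV_due = 13244.9379 * 1.05
= 13907.1848


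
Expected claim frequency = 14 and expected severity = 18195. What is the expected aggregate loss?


E[S] = E[N] * E[X]
= 14 * 18195
= 254730


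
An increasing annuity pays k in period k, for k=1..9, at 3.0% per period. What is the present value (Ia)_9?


(Ia)_n = sum_{k=1}^{n} k * v^k, v = 1/(1+i)
v = 0.970874
Sum computed term by term:
(Ia)_9 = 37.3981


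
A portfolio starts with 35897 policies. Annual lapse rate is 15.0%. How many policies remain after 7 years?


remaining = initial * (1 - lapse)^years
= 35897 * (1 - 0.15)^7
= 35897 * 0.320577
= 11507.7557


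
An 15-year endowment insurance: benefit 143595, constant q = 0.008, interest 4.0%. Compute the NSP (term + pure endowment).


Term component = 12152.018
Pure endowment = 15_p_x * v^15 * benefit = 0.886493 * 0.555265 * 143595 = 70682.8921
NSP = 82834.9101


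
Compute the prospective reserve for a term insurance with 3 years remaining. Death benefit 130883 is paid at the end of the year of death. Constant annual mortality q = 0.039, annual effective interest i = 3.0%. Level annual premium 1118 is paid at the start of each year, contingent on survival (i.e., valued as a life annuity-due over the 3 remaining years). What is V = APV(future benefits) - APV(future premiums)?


v = 1/(1+i) = 0.970874
APV(future benefits) per unit = sum_{k=0}^{2} k_p_x * q * v^(k+1) = 0.106153
APV(future benefits) = 130883 * 0.106153 = 13893.568
Life annuity-due factor ä_{x:3} = sum_{k=0}^{2} k_p_x * v^k = 2.803517
APV(future premiums) = 1118 * 2.803517 = 3134.3318
V = 13893.568 - 3134.3318
= 10759.2362


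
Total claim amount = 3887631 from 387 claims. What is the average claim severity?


severity = total / number
= 3887631 / 387
= 10045.5581


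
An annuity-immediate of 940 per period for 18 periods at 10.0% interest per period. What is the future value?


FV = PMT * ((1+i)^n - 1) / i
= 940 * ((1.1)^18 - 1) / 0.1
= 940 * (5.559917 - 1) / 0.1
= 42863.2227


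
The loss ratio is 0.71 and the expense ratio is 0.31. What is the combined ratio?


Combined ratio = loss ratio + expense ratio
= 0.71 + 0.31
= 1.02


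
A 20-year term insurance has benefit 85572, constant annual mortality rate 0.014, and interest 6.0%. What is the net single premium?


NSP = benefit * sum_{k=0}^{n-1} k_p_x * q * v^(k+1)
With constant q=0.014, v=0.943396
Sum = 0.144694
NSP = 85572 * 0.144694
= 12381.7177


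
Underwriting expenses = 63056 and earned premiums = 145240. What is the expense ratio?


Expense ratio = expenses / premiums
= 63056 / 145240
= 0.4342


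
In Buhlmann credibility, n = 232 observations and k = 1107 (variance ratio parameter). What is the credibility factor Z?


Z = n / (n + k)
= 232 / (232 + 1107)
= 232 / 1339
= 0.1733
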